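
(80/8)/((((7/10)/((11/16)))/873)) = 240075/28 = 8574.11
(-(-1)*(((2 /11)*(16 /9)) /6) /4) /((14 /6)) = 4 /693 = 0.01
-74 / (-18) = 37 / 9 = 4.11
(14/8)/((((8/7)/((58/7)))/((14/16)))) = 1421/128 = 11.10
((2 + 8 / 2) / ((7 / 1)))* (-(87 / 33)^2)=-5046 / 847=-5.96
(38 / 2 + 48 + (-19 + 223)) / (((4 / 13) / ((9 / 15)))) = 10569 / 20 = 528.45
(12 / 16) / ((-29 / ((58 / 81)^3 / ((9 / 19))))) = -31958 / 1594323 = -0.02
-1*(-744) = 744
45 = 45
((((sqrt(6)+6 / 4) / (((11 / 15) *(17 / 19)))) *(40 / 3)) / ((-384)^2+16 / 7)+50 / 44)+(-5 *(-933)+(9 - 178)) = 4497.14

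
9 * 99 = 891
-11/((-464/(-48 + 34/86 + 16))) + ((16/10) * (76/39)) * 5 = 11547805/778128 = 14.84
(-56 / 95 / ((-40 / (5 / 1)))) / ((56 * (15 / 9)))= 3 / 3800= 0.00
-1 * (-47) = 47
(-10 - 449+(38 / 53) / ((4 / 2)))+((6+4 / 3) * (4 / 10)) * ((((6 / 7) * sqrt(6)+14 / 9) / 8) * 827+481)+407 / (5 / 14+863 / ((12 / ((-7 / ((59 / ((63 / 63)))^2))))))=3975.72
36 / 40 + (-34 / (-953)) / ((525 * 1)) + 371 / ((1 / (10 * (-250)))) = -928101974347 / 1000650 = -927499.10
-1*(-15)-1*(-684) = 699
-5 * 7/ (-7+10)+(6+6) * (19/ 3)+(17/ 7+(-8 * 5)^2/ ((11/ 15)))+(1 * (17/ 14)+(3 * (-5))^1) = 1032475/ 462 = 2234.79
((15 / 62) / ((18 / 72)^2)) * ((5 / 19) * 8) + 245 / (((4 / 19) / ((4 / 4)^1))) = 2760995 / 2356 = 1171.90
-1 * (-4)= 4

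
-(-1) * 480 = 480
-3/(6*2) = -1/4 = -0.25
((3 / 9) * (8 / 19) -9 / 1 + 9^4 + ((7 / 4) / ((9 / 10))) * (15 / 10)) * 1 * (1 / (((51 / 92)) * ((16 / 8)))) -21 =34252625 / 5814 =5891.40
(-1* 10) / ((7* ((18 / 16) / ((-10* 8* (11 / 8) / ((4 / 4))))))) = 8800 / 63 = 139.68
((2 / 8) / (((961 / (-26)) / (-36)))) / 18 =13 / 961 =0.01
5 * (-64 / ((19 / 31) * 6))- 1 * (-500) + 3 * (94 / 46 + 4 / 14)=3854065 / 9177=419.97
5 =5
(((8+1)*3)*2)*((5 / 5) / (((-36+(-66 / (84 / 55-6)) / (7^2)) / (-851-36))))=96227082 / 71719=1341.72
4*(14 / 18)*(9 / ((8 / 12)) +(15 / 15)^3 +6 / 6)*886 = 384524 / 9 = 42724.89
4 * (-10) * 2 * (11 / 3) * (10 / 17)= -172.55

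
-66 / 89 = -0.74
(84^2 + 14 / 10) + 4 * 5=35387 / 5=7077.40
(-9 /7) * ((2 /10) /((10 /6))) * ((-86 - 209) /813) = 531 /9485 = 0.06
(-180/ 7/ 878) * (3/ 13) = -270/ 39949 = -0.01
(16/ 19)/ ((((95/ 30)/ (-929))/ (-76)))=356736/ 19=18775.58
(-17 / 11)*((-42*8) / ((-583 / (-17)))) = 97104 / 6413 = 15.14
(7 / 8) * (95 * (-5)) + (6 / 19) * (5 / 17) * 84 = -1053815 / 2584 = -407.82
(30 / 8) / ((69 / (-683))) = -3415 / 92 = -37.12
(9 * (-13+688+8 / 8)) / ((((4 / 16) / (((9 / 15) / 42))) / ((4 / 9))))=5408 / 35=154.51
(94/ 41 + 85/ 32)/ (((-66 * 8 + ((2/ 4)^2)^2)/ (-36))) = 116874/ 346327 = 0.34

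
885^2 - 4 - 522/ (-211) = 165260153/ 211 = 783223.47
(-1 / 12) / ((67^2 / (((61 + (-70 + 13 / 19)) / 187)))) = 79 / 95696502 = 0.00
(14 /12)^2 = 49 /36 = 1.36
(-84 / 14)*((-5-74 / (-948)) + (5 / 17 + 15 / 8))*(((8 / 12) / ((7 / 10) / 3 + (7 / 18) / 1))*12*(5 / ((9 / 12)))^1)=13309350 / 9401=1415.74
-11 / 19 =-0.58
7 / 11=0.64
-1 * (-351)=351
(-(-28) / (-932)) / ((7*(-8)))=1 / 1864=0.00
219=219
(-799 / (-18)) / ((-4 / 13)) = -10387 / 72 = -144.26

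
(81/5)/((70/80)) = 648/35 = 18.51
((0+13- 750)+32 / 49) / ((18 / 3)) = -122.72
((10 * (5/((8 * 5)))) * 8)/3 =10/3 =3.33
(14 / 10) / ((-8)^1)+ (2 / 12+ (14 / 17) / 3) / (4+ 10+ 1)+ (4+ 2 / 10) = 2757 / 680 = 4.05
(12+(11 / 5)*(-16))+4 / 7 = -792 / 35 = -22.63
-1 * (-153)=153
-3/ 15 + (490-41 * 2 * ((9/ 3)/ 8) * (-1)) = 10411/ 20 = 520.55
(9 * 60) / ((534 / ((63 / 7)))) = 810 / 89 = 9.10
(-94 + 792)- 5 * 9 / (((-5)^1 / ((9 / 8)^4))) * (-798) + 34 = -22061415 / 2048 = -10772.18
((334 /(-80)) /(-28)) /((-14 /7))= -167 /2240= -0.07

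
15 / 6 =5 / 2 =2.50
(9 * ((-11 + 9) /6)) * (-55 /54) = 55 /18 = 3.06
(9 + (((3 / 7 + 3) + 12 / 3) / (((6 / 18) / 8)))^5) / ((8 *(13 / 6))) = 9082265250753693 / 873964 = 10392035885.64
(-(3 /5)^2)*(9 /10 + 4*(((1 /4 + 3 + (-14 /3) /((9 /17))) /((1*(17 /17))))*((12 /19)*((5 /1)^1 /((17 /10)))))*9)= 10791837 /80750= 133.65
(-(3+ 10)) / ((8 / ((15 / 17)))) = -1.43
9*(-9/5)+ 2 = -71/5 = -14.20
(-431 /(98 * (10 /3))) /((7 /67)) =-86631 /6860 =-12.63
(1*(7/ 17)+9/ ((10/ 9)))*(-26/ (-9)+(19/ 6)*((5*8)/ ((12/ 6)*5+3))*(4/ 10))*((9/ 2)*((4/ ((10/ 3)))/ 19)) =1723377/ 104975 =16.42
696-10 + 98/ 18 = 691.44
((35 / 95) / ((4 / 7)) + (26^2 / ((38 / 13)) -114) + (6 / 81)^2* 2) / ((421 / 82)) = 267860257 / 11662542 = 22.97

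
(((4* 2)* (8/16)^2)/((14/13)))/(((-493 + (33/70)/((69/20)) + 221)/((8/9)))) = -1196/196965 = -0.01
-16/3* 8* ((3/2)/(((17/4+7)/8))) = -2048/45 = -45.51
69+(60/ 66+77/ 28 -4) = 3021/ 44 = 68.66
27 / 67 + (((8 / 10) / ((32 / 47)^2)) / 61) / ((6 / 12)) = 1202083 / 2615680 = 0.46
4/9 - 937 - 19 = -8600/9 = -955.56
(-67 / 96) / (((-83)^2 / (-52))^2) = -11323 / 284749926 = -0.00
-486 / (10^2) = -243 / 50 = -4.86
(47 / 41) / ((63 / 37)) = 0.67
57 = 57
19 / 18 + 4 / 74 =739 / 666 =1.11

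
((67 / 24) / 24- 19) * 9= -10877 / 64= -169.95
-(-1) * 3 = 3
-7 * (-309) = 2163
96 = 96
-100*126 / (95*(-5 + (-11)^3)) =0.10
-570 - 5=-575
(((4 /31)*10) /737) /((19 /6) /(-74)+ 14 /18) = 53280 /22367213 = 0.00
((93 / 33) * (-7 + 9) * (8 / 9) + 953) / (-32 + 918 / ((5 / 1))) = 474215 / 75042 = 6.32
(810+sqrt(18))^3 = 539835606.03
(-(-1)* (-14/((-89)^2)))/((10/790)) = -1106/7921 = -0.14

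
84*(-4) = -336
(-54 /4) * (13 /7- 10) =1539 /14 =109.93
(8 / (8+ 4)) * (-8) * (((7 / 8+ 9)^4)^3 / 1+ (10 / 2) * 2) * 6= -59091511032361348148801 / 2147483648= -27516629096288.86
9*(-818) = -7362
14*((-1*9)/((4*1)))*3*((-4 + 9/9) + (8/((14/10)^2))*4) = -17631/14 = -1259.36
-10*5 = -50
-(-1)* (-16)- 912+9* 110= 62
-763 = -763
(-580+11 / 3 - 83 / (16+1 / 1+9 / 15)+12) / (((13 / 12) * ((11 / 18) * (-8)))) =1352061 / 12584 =107.44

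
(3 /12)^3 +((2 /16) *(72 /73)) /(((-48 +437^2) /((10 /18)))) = 13937553 /891982912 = 0.02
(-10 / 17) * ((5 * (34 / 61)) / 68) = -25 / 1037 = -0.02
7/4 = 1.75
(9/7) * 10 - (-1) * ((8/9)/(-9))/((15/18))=12038/945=12.74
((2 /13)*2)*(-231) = -71.08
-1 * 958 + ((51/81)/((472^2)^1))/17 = -5762530943/6015168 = -958.00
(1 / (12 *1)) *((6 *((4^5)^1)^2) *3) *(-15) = -23592960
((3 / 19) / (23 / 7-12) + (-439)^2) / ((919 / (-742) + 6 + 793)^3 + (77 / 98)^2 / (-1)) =91248167499569584 / 240388838395678730579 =0.00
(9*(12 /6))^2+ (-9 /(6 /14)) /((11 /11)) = 303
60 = 60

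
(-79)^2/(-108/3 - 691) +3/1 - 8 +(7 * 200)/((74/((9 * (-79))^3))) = -182911602201312/26899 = -6799940600.07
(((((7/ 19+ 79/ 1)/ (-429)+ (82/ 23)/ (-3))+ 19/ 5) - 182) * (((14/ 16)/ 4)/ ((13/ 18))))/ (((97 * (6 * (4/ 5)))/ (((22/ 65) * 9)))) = -815732883/ 2292397120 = -0.36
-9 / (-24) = 3 / 8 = 0.38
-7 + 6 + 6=5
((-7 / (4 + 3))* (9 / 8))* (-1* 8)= 9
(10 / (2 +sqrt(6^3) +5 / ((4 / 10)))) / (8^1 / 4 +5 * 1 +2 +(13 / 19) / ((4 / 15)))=-44080 / 20217 +6080 * sqrt(6) / 6739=0.03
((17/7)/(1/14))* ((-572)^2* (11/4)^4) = 5089694753/8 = 636211844.12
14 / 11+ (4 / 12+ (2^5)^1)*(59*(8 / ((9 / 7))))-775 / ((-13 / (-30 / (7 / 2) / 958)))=153676837144 / 12945933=11870.67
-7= -7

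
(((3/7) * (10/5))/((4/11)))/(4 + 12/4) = 33/98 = 0.34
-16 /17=-0.94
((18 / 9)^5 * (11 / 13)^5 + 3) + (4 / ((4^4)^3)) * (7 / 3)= 78863541971083 / 4671947145216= 16.88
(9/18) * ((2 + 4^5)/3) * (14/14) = 171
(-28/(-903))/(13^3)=4/283413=0.00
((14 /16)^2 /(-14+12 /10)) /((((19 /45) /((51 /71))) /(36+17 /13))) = -272703375 /71831552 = -3.80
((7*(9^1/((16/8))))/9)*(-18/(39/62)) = -1302/13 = -100.15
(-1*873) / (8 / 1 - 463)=873 / 455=1.92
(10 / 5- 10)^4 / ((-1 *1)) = -4096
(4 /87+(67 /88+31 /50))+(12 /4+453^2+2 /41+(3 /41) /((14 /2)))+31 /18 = 33818522419673 /164795400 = 205215.21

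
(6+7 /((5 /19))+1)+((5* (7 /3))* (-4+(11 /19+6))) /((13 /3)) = 50071 /1235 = 40.54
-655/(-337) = 655/337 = 1.94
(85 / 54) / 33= 85 / 1782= 0.05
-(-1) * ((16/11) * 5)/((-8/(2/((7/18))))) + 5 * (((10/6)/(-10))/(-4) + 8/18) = -12445/5544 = -2.24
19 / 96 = 0.20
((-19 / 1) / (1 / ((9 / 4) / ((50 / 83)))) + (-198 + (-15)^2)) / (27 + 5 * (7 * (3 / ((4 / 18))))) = -977 / 11100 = -0.09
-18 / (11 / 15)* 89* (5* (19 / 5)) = -456570 / 11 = -41506.36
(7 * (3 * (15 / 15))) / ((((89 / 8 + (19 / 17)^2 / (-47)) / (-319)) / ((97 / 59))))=-70610193192 / 71153941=-992.36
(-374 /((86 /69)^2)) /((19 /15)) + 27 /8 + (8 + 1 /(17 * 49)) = -41834227619 /234112984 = -178.69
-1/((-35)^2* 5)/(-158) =1/967750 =0.00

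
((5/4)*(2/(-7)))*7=-5/2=-2.50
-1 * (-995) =995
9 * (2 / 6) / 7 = 3 / 7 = 0.43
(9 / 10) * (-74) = -333 / 5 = -66.60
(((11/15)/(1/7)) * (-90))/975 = -154/325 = -0.47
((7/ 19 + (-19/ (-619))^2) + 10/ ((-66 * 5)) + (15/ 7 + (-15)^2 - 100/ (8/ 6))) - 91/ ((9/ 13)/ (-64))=43210746286340/ 5045080887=8564.93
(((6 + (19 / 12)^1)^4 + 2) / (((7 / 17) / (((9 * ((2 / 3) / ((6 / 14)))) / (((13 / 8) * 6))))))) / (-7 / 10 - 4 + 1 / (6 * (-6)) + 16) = 5832396805 / 5697432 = 1023.69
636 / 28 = 159 / 7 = 22.71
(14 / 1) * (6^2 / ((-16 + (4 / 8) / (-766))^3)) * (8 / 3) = -1610847064064 / 4909849057899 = -0.33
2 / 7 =0.29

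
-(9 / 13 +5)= -74 / 13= -5.69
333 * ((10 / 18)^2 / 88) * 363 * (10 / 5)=10175 / 12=847.92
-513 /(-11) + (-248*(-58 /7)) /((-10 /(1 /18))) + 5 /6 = 249853 /6930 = 36.05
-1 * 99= -99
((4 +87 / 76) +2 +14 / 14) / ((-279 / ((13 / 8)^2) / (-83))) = 8682713 / 1357056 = 6.40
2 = 2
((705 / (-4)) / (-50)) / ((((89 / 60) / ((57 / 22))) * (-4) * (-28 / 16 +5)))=-24111 / 50908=-0.47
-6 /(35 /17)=-102 /35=-2.91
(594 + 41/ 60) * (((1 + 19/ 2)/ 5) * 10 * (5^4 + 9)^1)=79176139/ 10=7917613.90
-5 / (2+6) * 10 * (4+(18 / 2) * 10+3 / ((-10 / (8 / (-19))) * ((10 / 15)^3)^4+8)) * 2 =-1179.58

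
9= 9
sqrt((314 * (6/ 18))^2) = 314/ 3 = 104.67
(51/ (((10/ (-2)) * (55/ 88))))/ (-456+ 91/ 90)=7344/ 204745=0.04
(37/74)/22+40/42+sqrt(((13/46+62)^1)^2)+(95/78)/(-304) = 139803857/2210208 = 63.25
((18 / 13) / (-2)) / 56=-9 / 728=-0.01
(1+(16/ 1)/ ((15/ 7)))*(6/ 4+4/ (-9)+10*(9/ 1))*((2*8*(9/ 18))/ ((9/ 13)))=8908.61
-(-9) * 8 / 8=9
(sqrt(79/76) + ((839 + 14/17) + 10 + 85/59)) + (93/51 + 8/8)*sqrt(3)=sqrt(1501)/38 + 48*sqrt(3)/17 + 853818/1003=857.17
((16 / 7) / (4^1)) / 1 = 4 / 7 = 0.57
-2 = -2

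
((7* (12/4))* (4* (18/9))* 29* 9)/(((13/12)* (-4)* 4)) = -32886/13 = -2529.69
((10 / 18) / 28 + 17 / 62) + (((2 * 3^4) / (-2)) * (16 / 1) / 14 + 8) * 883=-583371079 / 7812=-74676.28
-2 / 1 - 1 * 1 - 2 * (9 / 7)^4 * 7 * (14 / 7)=-27273 / 343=-79.51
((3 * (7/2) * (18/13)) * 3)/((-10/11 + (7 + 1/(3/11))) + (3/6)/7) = 261954/59033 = 4.44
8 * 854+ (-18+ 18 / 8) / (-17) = 464639 / 68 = 6832.93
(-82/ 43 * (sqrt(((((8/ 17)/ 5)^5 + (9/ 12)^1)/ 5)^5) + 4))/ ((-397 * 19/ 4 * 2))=7264808587940131852169 * sqrt(226291937599)/ 784311518651124941409423828125000 + 656/ 324349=0.00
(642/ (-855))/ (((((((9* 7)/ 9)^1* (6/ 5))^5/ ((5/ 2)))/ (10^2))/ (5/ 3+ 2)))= -0.02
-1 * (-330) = 330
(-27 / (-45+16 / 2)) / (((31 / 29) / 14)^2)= 125.17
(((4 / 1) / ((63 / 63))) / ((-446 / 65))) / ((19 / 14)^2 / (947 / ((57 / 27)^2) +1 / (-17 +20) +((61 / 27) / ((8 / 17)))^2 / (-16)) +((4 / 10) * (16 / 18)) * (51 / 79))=-42998302776558675 / 17572945544893288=-2.45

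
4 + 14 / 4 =15 / 2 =7.50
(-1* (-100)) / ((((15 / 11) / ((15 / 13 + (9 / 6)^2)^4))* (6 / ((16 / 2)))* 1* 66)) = 181760415 / 913952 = 198.87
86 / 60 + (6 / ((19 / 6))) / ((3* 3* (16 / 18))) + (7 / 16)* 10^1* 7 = 73633 / 2280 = 32.30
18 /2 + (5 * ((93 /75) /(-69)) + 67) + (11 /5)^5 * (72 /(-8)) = -83644546 /215625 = -387.92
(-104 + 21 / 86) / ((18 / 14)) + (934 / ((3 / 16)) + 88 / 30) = 18976807 / 3870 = 4903.57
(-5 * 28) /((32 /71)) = -2485 /8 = -310.62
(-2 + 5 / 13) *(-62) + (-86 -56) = -41.85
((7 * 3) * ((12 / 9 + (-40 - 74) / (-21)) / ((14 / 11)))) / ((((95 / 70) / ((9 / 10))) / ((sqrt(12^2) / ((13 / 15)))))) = 253044 / 247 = 1024.47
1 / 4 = 0.25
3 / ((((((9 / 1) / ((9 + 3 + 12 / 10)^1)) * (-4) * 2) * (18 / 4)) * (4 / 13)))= -143 / 360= -0.40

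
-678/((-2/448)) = 151872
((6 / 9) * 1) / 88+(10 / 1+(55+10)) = 9901 / 132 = 75.01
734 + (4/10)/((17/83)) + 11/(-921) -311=33266506/78285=424.94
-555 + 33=-522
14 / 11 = 1.27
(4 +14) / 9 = 2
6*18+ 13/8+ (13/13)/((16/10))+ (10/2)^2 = 541/4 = 135.25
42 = 42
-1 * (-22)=22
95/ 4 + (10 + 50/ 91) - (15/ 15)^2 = 12121/ 364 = 33.30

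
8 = 8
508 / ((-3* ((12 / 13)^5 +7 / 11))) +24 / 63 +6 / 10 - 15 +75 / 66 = -585461577919 / 4108876310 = -142.49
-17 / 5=-3.40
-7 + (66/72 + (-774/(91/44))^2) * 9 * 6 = 7563114.76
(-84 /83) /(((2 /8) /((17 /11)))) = -5712 /913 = -6.26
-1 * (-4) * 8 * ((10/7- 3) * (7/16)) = -22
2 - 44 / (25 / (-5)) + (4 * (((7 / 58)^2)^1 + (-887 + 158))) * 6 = -73523796 / 4205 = -17484.85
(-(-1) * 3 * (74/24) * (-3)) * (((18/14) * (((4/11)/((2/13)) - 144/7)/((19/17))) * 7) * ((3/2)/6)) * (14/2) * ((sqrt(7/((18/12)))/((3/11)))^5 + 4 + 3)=83335581/1672 + 316326432961 * sqrt(42)/9234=222058677.47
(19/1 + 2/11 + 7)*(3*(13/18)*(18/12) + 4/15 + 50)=77064/55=1401.16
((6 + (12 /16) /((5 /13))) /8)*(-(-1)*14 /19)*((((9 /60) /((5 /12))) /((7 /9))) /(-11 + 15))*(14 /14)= 12879 /152000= 0.08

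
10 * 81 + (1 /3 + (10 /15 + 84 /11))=9005 /11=818.64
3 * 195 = 585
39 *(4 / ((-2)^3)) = -39 / 2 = -19.50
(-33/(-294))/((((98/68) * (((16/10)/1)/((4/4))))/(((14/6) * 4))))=935/2058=0.45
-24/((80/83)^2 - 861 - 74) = 165336/6434815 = 0.03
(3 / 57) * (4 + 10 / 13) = 62 / 247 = 0.25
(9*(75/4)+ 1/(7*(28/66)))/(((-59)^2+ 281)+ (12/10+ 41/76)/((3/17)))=9445185/210695933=0.04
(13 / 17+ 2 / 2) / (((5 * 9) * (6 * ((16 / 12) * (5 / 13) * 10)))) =13 / 10200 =0.00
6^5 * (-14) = -108864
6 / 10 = 3 / 5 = 0.60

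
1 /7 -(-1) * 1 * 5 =36 /7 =5.14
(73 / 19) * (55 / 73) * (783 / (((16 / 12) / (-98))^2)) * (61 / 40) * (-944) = -669839822883 / 38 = -17627363760.08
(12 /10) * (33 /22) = 9 /5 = 1.80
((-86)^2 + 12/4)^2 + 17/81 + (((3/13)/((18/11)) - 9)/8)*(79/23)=21213982975729/387504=54745197.41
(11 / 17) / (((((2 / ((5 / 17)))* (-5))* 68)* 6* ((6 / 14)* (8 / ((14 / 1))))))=-539 / 2829888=-0.00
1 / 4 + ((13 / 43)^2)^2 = 3533045 / 13675204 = 0.26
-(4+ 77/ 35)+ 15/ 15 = -26/ 5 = -5.20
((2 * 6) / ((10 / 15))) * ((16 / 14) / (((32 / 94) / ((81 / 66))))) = 11421 / 154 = 74.16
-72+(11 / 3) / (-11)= -217 / 3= -72.33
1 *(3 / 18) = 1 / 6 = 0.17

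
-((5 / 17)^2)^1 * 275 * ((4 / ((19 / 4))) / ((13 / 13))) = -110000 / 5491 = -20.03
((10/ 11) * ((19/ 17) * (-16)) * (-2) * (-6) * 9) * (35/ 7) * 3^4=-132969600/ 187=-711067.38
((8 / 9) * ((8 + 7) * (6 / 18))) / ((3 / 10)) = 14.81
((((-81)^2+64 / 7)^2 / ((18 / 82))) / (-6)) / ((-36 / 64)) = 693776442568 / 11907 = 58266267.12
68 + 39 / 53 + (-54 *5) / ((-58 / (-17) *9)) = 92132 / 1537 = 59.94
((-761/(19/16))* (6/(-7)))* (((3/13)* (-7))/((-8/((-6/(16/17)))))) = -349299/494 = -707.08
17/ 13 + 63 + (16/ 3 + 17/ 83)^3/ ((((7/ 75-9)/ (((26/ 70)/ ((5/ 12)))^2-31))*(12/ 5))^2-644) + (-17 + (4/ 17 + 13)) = 60.28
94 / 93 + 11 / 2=1211 / 186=6.51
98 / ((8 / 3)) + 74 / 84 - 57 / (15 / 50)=-12799 / 84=-152.37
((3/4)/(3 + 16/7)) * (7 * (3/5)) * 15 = 1323/148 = 8.94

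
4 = 4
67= 67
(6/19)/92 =3/874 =0.00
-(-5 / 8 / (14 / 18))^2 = -2025 / 3136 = -0.65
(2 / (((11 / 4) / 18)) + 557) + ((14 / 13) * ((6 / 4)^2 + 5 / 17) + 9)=2828861 / 4862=581.83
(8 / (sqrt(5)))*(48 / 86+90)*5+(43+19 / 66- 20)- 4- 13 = 415 / 66+31152*sqrt(5) / 43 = 1626.24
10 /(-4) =-5 /2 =-2.50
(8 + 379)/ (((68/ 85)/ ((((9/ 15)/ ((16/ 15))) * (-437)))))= -7610355/ 64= -118911.80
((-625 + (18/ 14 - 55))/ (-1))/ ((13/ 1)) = 4751/ 91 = 52.21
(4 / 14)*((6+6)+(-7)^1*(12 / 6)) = -4 / 7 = -0.57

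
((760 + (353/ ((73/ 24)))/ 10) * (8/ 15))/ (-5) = -2253088/ 27375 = -82.30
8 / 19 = 0.42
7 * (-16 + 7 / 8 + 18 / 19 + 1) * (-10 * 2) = 70105 / 38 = 1844.87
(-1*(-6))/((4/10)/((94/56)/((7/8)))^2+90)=132540/1990501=0.07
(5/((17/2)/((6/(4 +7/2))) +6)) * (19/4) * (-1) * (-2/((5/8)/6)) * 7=192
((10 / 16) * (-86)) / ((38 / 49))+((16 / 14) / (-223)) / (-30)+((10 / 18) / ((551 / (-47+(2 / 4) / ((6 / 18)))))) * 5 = -21531873779 / 309639960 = -69.54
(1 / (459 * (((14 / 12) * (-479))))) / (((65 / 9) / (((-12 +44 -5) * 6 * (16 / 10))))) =-2592 / 18525325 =-0.00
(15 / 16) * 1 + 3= 63 / 16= 3.94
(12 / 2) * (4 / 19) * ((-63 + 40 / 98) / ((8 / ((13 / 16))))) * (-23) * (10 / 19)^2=68777475 / 1344364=51.16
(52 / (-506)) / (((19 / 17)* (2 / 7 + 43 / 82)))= -253708 / 2235255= -0.11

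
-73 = -73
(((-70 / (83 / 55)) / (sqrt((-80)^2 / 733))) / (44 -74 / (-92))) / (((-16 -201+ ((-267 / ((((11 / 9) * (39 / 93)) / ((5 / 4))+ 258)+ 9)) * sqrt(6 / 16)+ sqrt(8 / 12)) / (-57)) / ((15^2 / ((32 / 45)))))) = -79380343091325189375 * sqrt(4398) / 621552459026021439657257536+ 2932078595322698259755625 * sqrt(733) / 155388114756505359914314384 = 0.51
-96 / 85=-1.13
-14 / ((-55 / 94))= 1316 / 55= 23.93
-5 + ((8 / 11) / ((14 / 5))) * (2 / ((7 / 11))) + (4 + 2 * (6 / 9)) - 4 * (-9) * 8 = 42505 / 147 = 289.15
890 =890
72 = 72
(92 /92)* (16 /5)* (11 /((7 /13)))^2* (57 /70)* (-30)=-55948464 /1715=-32623.01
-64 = -64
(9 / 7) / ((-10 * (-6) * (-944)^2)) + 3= 374277123 / 124759040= 3.00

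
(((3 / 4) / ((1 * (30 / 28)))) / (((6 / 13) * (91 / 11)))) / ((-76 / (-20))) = 11 / 228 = 0.05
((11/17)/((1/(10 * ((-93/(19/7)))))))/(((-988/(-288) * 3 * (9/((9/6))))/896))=-256650240/79781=-3216.93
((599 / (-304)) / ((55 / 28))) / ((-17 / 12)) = 12579 / 17765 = 0.71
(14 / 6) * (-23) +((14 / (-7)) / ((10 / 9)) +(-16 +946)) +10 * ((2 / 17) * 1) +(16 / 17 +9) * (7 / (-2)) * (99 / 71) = 827.19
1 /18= 0.06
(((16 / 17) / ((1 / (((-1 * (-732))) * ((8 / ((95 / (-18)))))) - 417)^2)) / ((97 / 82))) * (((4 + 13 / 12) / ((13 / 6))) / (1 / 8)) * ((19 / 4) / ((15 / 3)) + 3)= 0.00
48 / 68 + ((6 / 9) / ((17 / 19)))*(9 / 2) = 69 / 17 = 4.06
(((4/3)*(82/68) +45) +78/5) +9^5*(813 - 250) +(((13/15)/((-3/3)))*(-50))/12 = 33244652.82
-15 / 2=-7.50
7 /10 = 0.70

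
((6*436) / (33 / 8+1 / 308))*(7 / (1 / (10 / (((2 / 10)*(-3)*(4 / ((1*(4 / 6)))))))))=-94001600 / 7629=-12321.61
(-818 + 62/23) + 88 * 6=-6608/23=-287.30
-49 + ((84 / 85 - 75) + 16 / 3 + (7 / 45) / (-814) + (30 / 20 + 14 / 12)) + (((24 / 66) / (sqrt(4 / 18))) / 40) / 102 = -14323819 / 124542 + sqrt(2) / 7480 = -115.01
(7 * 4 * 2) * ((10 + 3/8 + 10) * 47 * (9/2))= 482643/2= 241321.50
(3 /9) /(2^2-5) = -1 /3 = -0.33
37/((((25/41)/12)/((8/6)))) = 24272/25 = 970.88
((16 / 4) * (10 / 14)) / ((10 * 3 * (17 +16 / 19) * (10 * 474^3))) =19 / 3790740212280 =0.00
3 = 3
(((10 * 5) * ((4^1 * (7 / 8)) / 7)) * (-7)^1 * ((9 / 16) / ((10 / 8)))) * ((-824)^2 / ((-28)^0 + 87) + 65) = -26959905 / 44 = -612725.11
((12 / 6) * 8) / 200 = 2 / 25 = 0.08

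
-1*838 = -838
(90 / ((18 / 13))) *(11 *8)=5720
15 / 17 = 0.88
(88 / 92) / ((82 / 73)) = 803 / 943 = 0.85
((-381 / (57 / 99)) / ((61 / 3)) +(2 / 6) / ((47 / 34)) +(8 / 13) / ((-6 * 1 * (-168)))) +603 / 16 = 3843754081 / 713814192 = 5.38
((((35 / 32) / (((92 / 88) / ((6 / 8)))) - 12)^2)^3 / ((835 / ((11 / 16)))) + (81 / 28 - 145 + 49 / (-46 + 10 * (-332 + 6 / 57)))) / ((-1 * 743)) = -45510733011176397763137591644699 / 22596545631973282279422668308480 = -2.01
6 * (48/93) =96/31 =3.10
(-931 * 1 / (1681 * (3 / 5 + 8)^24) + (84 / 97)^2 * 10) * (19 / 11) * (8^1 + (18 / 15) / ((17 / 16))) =118.25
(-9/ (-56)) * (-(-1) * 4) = 0.64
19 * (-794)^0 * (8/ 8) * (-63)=-1197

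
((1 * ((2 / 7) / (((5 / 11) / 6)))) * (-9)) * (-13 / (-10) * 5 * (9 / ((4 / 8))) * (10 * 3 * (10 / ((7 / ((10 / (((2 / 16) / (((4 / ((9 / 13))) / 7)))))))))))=-3854822400 / 343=-11238549.27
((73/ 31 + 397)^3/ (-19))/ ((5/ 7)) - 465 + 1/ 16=-42506267982531/ 9056464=-4693472.86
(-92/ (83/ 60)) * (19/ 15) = -6992/ 83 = -84.24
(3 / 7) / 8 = 3 / 56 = 0.05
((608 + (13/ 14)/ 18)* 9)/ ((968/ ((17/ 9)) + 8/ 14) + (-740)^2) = 2604893/ 260901808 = 0.01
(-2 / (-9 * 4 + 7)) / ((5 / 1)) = 2 / 145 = 0.01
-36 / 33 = -12 / 11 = -1.09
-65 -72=-137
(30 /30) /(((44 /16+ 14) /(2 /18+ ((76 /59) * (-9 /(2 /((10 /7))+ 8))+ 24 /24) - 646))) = -38.57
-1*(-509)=509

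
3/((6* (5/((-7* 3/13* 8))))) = -84/65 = -1.29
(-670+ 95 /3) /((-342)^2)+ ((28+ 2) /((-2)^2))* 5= 13156535 /350892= 37.49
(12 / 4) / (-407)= -3 / 407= -0.01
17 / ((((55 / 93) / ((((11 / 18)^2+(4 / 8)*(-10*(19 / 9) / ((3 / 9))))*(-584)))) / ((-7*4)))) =-21843218264 / 1485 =-14709237.89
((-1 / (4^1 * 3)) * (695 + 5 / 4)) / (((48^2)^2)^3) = -2785 / 7180192468708211294208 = -0.00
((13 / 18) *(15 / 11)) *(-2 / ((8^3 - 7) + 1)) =-65 / 16698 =-0.00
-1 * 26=-26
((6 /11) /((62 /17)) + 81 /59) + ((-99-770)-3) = -17513138 /20119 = -870.48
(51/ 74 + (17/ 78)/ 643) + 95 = 88785433/ 927849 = 95.69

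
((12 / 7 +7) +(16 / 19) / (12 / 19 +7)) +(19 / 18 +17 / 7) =224881 / 18270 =12.31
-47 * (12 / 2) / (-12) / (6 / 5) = 235 / 12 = 19.58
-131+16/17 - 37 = -167.06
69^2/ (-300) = -1587/ 100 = -15.87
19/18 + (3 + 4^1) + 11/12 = 323/36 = 8.97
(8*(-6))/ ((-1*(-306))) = -8/ 51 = -0.16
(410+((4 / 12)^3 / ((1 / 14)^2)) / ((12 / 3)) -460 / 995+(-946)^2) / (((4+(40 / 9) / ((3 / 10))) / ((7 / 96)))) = 3469.83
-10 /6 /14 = -5 /42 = -0.12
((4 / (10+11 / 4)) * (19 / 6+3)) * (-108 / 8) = -444 / 17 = -26.12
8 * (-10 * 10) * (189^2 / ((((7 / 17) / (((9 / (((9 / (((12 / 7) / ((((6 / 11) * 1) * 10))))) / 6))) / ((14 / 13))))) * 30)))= -4050740.57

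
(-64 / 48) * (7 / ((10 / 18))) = -84 / 5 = -16.80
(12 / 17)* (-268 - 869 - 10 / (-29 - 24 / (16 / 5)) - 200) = -1170972 / 1241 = -943.57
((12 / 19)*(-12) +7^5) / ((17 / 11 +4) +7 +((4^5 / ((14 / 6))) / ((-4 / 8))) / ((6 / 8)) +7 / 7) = -24577553 / 1692311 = -14.52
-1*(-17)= 17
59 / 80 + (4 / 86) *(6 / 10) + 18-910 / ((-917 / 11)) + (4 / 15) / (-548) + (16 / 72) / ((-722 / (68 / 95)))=113117084874217 / 3811128724080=29.68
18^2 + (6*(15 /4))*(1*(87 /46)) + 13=34919 /92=379.55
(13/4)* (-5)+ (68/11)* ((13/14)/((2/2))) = -3237/308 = -10.51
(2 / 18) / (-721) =-1 / 6489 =-0.00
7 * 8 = 56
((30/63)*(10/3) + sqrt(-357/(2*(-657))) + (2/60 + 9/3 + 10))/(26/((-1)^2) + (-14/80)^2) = 800*sqrt(52122)/9121131 + 1473760/2623887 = 0.58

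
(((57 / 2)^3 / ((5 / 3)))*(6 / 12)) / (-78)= -89.04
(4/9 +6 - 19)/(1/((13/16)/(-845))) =113/9360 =0.01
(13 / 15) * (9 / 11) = 39 / 55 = 0.71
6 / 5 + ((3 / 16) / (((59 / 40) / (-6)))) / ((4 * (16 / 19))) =18381 / 18880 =0.97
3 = 3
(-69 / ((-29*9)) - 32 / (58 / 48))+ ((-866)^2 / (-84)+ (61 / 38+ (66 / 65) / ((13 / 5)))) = -11670770301 / 1303666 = -8952.27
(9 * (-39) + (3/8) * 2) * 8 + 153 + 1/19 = -50330/19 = -2648.95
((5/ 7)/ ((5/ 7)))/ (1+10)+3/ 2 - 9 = -163/ 22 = -7.41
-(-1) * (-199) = -199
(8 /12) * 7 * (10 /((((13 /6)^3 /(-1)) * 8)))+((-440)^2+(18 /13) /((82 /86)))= 17438986346 /90077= 193600.88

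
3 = 3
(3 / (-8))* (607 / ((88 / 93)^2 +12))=-15749829 / 892256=-17.65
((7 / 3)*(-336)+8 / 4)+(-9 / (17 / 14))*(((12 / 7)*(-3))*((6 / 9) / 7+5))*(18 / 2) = 114950 / 119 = 965.97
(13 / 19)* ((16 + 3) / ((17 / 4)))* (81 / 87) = 1404 / 493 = 2.85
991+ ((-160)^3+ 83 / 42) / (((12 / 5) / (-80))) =8601658283 / 63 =136534258.46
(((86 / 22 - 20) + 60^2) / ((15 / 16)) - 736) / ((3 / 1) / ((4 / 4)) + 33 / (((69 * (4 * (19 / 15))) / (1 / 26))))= 2571993216 / 2502665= 1027.70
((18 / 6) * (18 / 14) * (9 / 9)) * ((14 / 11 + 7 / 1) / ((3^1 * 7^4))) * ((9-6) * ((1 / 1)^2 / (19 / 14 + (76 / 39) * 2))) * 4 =0.01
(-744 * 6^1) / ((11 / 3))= -13392 / 11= -1217.45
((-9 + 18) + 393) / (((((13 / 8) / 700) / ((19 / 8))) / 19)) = 101585400 / 13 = 7814261.54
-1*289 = -289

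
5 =5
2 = 2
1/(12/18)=3/2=1.50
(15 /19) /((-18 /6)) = -5 /19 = -0.26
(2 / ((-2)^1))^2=1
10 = 10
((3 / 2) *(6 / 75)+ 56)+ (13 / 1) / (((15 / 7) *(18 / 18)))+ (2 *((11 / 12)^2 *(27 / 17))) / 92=58383193 / 938400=62.22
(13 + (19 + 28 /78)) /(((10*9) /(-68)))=-42908 /1755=-24.45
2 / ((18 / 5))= 5 / 9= 0.56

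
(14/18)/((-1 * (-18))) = 7/162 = 0.04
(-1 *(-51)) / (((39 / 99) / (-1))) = -1683 / 13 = -129.46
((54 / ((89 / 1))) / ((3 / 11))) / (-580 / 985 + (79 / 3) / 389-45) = -22760001 / 465704248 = -0.05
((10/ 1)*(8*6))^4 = 53084160000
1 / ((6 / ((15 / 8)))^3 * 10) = 25 / 8192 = 0.00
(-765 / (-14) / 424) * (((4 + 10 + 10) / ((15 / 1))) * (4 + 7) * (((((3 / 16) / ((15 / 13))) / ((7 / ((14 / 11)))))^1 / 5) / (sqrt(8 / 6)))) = 1989 * sqrt(3) / 296800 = 0.01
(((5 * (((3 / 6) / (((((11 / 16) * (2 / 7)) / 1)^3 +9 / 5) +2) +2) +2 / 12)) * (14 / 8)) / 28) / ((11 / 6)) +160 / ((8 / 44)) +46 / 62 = 881.13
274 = 274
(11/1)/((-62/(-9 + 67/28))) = 2035/1736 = 1.17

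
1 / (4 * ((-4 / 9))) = -0.56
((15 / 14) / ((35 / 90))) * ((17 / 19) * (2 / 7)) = 4590 / 6517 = 0.70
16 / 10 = 8 / 5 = 1.60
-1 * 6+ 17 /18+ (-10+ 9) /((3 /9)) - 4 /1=-217 /18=-12.06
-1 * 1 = -1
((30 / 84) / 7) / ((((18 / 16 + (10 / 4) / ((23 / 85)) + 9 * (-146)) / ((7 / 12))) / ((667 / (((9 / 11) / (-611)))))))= 515534305 / 45335241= 11.37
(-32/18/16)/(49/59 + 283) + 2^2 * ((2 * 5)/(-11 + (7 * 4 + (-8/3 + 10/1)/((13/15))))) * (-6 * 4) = -1880930249/49886334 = -37.70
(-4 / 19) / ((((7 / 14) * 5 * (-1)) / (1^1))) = 8 / 95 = 0.08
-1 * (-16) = 16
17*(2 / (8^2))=17 / 32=0.53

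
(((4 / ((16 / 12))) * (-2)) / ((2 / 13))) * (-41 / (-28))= -1599 / 28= -57.11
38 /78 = 19 /39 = 0.49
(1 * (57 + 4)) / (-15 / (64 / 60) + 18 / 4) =-976 / 153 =-6.38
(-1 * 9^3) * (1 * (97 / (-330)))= 23571 / 110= 214.28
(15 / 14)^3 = 1.23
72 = 72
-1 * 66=-66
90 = 90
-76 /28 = -19 /7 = -2.71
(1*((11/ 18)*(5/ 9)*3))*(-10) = -275/ 27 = -10.19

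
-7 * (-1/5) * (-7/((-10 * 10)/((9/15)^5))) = 11907/1562500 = 0.01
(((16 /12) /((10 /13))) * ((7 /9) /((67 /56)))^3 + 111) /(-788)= -0.14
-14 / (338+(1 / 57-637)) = 399 / 8521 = 0.05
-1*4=-4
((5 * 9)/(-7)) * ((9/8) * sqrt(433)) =-405 * sqrt(433)/56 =-150.49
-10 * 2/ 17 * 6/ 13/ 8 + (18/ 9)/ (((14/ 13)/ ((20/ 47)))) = 52525/ 72709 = 0.72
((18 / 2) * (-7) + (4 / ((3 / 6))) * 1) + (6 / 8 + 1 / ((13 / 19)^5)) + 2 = -67695841 / 1485172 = -45.58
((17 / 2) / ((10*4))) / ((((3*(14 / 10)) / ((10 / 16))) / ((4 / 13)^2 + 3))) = 44455 / 454272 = 0.10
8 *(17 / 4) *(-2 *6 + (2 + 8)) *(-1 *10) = 680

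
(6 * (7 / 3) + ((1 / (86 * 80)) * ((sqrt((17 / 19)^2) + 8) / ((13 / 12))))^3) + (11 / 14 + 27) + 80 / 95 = 10414473093311233 / 244311653824000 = 42.63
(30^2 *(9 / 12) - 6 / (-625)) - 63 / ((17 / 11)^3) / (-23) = 675.75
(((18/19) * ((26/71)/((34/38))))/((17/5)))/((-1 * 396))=-0.00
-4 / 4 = -1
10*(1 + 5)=60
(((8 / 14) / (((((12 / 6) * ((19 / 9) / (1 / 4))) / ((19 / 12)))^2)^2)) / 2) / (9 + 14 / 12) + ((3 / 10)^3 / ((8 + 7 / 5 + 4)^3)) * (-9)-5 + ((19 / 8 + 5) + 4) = 214617762050529 / 33666053177344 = 6.37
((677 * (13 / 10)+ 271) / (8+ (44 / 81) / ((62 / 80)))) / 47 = 28904121 / 10268560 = 2.81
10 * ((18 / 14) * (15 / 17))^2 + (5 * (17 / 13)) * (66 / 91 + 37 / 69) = 3487272805 / 165131421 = 21.12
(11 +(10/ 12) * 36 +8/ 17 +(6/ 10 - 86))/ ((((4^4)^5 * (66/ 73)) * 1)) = -0.00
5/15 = 1/3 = 0.33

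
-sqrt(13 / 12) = -1.04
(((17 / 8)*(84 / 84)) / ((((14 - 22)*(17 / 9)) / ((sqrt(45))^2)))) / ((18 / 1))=-45 / 128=-0.35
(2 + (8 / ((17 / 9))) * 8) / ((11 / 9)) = 5490 / 187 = 29.36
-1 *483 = -483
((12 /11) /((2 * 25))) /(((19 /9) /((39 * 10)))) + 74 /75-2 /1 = 47296 /15675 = 3.02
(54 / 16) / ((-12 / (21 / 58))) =-189 / 1856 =-0.10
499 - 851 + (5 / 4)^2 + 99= -4023 / 16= -251.44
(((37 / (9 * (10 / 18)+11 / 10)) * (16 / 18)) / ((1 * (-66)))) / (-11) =1480 / 199287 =0.01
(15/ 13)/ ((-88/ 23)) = -345/ 1144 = -0.30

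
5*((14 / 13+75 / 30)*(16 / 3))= 95.38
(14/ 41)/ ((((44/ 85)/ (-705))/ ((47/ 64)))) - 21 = -20927613/ 57728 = -362.52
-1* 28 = -28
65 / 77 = 0.84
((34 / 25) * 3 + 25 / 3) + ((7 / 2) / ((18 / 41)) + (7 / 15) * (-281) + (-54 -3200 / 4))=-868273 / 900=-964.75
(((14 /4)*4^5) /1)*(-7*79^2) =-156574208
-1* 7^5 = -16807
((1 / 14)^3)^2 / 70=1 / 527067520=0.00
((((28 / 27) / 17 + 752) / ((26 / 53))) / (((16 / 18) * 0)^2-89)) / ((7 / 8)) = -73181552 / 3717441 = -19.69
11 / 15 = 0.73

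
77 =77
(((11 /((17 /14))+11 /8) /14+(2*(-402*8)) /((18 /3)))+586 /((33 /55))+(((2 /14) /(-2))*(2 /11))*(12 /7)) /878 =-41611891 /386165472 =-0.11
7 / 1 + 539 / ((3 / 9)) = 1624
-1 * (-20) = 20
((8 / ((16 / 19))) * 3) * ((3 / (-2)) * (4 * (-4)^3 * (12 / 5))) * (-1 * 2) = -262656 / 5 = -52531.20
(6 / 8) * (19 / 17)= 57 / 68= 0.84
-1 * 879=-879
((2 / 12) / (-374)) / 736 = -0.00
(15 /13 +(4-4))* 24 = 360 /13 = 27.69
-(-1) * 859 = 859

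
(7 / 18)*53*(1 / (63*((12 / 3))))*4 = 53 / 162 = 0.33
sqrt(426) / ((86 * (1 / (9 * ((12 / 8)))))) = 27 * sqrt(426) / 172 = 3.24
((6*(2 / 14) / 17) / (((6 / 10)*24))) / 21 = 5 / 29988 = 0.00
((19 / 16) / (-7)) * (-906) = 8607 / 56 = 153.70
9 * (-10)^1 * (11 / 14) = -495 / 7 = -70.71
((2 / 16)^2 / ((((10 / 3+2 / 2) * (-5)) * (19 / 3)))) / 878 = -9 / 69397120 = -0.00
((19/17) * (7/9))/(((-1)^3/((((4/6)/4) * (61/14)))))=-1159/1836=-0.63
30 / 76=15 / 38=0.39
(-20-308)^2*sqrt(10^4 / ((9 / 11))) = 10758400*sqrt(11) / 3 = 11893858.71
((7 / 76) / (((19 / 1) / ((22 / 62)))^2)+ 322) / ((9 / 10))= 42449257795 / 118646982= 357.78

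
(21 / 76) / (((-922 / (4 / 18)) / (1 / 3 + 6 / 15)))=-77 / 1576620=-0.00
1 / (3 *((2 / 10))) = 5 / 3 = 1.67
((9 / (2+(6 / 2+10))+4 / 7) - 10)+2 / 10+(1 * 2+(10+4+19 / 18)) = 5309 / 630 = 8.43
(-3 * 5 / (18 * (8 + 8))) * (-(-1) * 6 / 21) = -5 / 336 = -0.01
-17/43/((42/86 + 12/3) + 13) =-0.02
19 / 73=0.26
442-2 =440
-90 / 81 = -10 / 9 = -1.11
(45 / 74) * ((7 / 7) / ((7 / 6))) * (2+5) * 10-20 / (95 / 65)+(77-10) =63131 / 703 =89.80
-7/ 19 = -0.37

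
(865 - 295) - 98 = 472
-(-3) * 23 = 69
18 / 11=1.64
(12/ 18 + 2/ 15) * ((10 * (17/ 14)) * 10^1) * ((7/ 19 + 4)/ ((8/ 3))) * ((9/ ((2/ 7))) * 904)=86099220/ 19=4531537.89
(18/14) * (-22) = -198/7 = -28.29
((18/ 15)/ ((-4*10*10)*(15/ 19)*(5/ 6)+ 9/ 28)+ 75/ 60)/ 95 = 3482957/ 265675100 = 0.01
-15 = -15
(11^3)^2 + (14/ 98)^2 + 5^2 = 86807715/ 49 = 1771586.02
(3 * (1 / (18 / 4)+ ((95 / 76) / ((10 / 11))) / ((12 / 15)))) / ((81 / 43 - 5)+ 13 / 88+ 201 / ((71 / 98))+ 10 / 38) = 0.02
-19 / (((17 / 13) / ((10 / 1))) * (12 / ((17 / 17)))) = -1235 / 102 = -12.11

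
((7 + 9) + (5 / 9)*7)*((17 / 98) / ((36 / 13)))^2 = 0.08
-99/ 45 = -11/ 5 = -2.20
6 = 6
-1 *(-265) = 265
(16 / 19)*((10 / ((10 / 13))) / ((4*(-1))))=-52 / 19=-2.74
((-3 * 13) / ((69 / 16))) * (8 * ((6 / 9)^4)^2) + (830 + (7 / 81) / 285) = 11858237417 / 14335785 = 827.18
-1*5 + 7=2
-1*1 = -1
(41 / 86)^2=1681 / 7396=0.23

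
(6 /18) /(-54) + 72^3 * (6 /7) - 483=362249327 /1134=319443.85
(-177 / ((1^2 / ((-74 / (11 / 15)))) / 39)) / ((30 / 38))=9705618 / 11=882328.91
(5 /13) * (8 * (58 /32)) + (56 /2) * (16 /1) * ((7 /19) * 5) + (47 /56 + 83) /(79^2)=71723855045 /86325512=830.85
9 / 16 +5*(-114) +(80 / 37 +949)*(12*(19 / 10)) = 21117.06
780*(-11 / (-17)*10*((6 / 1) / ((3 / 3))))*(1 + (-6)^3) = -110682000 / 17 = -6510705.88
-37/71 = -0.52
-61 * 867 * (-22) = 1163514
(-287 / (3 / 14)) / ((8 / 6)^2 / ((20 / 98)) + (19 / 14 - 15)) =843780 / 3107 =271.57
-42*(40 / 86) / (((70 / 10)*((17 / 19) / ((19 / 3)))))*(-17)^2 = -245480 / 43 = -5708.84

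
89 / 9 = 9.89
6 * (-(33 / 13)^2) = -6534 / 169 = -38.66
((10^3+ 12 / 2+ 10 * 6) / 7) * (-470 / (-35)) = 100204 / 49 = 2044.98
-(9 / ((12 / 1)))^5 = -243 / 1024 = -0.24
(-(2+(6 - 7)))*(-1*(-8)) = -8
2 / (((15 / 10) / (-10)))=-40 / 3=-13.33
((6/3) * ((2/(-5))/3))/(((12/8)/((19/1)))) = -152/45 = -3.38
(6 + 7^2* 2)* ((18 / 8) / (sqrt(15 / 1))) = 78* sqrt(15) / 5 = 60.42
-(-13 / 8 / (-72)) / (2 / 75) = -325 / 384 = -0.85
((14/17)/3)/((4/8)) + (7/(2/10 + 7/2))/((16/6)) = 9499/7548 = 1.26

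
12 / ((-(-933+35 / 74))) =888 / 69007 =0.01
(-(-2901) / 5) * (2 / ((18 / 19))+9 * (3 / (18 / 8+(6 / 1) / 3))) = 250453 / 51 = 4910.84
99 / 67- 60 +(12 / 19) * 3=-72087 / 1273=-56.63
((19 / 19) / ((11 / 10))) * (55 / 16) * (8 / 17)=25 / 17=1.47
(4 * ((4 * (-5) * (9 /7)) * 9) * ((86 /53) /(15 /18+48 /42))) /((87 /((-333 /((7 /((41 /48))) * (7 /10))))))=3170226600 /6250979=507.16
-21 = -21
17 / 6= 2.83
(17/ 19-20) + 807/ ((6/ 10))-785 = 10277/ 19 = 540.89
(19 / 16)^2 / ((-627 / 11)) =-19 / 768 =-0.02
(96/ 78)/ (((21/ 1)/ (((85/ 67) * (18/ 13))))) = 8160/ 79261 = 0.10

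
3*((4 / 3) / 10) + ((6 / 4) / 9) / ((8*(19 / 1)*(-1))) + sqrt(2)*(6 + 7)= 1819 / 4560 + 13*sqrt(2)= 18.78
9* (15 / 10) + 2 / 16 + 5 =18.62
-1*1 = -1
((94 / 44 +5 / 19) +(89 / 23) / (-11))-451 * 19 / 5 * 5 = -82362679 / 9614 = -8566.95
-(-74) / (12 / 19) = 703 / 6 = 117.17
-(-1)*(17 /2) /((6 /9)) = 51 /4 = 12.75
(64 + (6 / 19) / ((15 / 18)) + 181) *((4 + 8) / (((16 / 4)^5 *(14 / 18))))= 629397 / 170240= 3.70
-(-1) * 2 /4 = 1 /2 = 0.50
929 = 929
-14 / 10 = -7 / 5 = -1.40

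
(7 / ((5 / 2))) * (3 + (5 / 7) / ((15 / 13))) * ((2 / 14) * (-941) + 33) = -1027.81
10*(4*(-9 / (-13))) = 360 / 13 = 27.69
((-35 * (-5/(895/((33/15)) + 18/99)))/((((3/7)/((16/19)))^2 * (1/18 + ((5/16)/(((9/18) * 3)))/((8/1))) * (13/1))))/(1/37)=140492800/2426281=57.90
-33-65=-98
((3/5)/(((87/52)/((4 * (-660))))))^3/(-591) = 6899069878272/4804633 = 1435920.26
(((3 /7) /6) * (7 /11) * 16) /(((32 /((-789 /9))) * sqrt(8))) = -263 * sqrt(2) /528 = -0.70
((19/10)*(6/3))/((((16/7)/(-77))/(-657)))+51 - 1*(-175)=6746417/80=84330.21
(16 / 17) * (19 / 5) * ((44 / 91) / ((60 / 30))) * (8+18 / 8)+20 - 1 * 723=-5369153 / 7735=-694.14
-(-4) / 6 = 2 / 3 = 0.67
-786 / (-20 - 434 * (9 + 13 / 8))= 1048 / 6175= 0.17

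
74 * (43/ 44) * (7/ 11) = 11137/ 242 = 46.02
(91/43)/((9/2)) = 182/387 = 0.47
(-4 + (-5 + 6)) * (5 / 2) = -15 / 2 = -7.50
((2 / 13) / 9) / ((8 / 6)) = 1 / 78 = 0.01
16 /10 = 8 /5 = 1.60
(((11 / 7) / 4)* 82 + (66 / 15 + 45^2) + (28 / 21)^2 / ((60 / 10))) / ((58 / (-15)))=-3897011 / 7308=-533.25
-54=-54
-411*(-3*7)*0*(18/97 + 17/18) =0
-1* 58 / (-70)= 29 / 35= 0.83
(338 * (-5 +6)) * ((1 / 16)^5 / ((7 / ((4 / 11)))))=169 / 10092544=0.00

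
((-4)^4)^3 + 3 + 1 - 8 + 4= 16777216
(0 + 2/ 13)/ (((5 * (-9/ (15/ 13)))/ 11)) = -22/ 507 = -0.04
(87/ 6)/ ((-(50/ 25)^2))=-29/ 8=-3.62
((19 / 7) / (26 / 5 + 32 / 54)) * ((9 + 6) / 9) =4275 / 5474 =0.78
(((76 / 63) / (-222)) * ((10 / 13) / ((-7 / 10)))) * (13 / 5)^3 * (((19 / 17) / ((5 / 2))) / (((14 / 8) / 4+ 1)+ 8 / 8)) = 1201408 / 62412525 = 0.02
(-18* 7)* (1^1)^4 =-126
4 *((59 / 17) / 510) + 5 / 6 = 2487 / 2890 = 0.86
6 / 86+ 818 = 35177 / 43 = 818.07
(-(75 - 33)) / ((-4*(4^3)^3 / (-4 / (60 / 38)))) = -133 / 1310720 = -0.00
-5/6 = -0.83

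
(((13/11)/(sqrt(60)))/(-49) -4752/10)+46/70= -16609/35 -13 * sqrt(15)/16170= -474.55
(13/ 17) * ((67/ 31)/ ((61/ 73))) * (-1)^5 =-63583/ 32147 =-1.98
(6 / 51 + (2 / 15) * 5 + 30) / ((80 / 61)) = 9577 / 408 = 23.47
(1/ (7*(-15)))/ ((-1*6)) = 0.00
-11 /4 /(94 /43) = -473 /376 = -1.26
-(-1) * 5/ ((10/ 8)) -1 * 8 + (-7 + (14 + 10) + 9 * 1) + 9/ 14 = 317/ 14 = 22.64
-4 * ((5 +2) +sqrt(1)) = -32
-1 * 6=-6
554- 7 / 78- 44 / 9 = 128471 / 234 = 549.02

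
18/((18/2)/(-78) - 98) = -468/2551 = -0.18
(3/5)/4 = 3/20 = 0.15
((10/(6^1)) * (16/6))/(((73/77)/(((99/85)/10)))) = 0.55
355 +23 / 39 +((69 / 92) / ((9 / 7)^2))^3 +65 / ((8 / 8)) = 6889214749 / 16376256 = 420.68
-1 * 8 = -8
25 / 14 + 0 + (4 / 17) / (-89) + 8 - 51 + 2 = -830693 / 21182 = -39.22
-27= -27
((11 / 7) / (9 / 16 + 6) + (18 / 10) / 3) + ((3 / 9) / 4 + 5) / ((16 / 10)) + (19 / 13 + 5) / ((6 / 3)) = 2215937 / 305760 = 7.25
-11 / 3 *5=-55 / 3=-18.33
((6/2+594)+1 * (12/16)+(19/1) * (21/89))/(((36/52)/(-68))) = -15793765/267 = -59152.68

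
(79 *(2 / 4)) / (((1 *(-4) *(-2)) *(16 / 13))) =1027 / 256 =4.01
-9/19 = -0.47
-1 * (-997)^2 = -994009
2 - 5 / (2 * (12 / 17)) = -37 / 24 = -1.54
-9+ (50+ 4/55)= 2259/55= 41.07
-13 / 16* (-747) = 9711 / 16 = 606.94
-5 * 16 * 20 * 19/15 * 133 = -808640/3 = -269546.67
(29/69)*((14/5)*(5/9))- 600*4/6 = -247994/621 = -399.35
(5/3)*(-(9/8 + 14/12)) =-275/72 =-3.82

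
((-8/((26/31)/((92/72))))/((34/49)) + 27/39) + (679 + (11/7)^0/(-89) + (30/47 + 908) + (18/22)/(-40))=5750133335957/3660794280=1570.73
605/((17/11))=391.47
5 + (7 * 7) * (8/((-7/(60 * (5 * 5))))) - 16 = -84011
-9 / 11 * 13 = -117 / 11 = -10.64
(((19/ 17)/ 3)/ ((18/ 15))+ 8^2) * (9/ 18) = 19679/ 612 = 32.16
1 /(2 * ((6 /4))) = 1 /3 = 0.33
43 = 43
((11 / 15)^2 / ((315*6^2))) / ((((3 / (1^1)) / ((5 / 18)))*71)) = 121 / 1956490200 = 0.00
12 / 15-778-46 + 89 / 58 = -238283 / 290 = -821.67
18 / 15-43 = -209 / 5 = -41.80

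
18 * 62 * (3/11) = 3348/11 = 304.36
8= 8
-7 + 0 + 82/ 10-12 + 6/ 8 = -201/ 20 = -10.05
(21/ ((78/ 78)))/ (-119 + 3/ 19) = -399/ 2258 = -0.18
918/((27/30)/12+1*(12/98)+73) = 12.54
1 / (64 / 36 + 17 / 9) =3 / 11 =0.27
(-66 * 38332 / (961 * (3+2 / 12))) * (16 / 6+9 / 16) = -1581195 / 589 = -2684.54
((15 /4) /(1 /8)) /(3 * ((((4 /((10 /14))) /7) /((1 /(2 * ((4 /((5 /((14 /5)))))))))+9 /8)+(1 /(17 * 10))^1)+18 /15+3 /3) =1.84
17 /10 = 1.70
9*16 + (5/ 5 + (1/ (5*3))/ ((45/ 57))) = 32644/ 225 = 145.08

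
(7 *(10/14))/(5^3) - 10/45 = -41/225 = -0.18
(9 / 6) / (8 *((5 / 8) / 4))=6 / 5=1.20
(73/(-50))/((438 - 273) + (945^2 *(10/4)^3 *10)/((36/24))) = -73/4651180125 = -0.00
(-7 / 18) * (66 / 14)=-11 / 6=-1.83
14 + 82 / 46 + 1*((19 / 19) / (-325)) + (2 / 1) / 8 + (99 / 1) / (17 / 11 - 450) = 2331741939 / 147496700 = 15.81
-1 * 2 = -2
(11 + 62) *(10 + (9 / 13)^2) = 129283 / 169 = 764.99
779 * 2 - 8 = 1550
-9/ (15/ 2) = -6/ 5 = -1.20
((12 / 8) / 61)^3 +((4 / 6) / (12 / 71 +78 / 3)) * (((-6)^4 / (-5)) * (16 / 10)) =-445564891773 / 42173069800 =-10.57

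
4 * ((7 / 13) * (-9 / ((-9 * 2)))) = 1.08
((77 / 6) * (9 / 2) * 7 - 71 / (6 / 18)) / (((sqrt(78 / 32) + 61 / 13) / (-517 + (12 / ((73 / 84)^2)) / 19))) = -25363630897020 / 1072146839 + 1351340990415 * sqrt(39) / 1072146839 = -15785.63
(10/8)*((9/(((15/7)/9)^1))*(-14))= -1323/2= -661.50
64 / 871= 0.07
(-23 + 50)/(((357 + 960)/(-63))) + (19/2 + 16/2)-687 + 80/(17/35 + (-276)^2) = -1570255816635/2340903406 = -670.79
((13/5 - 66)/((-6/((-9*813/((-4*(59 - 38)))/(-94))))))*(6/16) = -773163/210560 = -3.67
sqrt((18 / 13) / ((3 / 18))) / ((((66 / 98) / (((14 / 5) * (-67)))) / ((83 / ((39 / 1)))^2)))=-633264436 * sqrt(39) / 1087515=-3636.49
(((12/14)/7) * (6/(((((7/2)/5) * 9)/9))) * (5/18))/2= 50/343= 0.15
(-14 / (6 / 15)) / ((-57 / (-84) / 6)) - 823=-21517 / 19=-1132.47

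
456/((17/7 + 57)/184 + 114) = 36708/9203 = 3.99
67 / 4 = 16.75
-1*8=-8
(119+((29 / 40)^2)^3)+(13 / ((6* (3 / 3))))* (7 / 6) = 4485353409889 / 36864000000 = 121.67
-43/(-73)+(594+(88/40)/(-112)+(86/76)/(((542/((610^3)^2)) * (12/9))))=16980857787638946578553/210491120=80672561330088.16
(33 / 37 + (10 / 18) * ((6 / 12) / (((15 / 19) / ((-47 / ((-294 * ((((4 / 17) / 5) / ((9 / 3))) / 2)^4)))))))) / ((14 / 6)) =5174282862339 / 812224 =6370512.15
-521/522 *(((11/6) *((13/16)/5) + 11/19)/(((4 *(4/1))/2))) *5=-4166437/7617024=-0.55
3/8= 0.38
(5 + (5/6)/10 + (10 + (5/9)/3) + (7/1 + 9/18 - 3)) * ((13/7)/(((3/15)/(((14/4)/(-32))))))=-138775/6912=-20.08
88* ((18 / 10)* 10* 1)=1584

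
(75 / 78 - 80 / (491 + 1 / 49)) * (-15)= -124895 / 10426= -11.98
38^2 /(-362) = -722 /181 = -3.99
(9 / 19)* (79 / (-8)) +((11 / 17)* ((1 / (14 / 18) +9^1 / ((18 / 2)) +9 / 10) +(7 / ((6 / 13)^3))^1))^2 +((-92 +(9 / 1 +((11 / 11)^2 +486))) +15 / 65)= 11081452285633087 / 4079795428800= 2716.18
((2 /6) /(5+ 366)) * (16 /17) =0.00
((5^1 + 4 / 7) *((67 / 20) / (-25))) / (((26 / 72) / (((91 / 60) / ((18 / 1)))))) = -871 / 5000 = -0.17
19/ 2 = 9.50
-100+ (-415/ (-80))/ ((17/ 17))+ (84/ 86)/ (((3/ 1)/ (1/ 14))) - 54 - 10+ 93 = -45263/ 688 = -65.79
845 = 845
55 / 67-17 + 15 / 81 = -28933 / 1809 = -15.99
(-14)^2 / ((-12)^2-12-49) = 196 / 83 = 2.36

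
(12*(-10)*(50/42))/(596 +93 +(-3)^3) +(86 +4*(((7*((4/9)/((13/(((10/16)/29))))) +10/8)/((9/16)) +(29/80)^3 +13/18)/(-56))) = 6199733518510417/72452330496000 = 85.57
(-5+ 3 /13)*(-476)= 29512 /13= 2270.15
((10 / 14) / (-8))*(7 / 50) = -1 / 80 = -0.01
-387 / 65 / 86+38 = 4931 / 130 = 37.93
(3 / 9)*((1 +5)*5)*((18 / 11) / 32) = 0.51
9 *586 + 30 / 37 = 195168 / 37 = 5274.81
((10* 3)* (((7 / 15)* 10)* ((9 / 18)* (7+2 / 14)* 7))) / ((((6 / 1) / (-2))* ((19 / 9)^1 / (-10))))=105000 / 19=5526.32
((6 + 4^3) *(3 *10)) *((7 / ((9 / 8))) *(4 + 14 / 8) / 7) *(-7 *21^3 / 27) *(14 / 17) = -1082370800 / 51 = -21222956.86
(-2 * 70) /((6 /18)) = -420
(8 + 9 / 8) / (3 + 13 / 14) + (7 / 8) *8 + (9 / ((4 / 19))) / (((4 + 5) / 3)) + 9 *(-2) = 613 / 110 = 5.57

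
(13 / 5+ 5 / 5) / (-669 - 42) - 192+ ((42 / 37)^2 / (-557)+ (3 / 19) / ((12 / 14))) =-2195535129763 / 11445620330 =-191.82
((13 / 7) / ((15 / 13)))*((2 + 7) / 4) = 507 / 140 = 3.62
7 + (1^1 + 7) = 15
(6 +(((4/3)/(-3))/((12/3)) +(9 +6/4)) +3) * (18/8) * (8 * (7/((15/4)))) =9772/15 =651.47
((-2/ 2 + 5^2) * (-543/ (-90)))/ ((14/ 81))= 29322/ 35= 837.77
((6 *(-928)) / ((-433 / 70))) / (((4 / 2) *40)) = 4872 / 433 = 11.25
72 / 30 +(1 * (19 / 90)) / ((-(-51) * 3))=33067 / 13770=2.40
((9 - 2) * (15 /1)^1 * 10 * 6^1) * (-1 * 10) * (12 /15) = -50400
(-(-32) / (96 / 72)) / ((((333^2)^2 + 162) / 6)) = 16 / 1366263387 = 0.00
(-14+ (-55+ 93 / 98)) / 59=-6669 / 5782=-1.15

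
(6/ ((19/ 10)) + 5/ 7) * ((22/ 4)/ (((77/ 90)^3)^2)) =136846057500000/ 2520016050167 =54.30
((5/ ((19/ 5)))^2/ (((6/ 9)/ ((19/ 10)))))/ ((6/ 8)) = 125/ 19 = 6.58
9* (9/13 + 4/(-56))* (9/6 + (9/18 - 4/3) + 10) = 5424/91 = 59.60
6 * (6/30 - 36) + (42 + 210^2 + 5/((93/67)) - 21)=43909.80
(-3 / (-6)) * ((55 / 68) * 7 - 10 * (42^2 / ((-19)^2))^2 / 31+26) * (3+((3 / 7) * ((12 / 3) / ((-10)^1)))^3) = 845195899584207 / 23556954281000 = 35.88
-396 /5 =-79.20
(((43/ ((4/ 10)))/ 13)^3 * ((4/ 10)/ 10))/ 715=79507/ 2513368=0.03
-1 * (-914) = 914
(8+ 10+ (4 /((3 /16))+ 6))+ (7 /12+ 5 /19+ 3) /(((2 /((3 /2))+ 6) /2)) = 46.38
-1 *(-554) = 554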